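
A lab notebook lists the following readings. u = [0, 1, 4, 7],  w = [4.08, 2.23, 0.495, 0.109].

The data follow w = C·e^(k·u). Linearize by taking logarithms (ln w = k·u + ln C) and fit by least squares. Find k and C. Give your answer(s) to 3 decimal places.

With ln wᵢ as the transformed response and uᵢ as the regressor:
AᵀA = [[66.0000, 12.0000]; [12.0000, 4]], rhs = [-17.5256, -0.7115]ᵀ  (here Σu = 12.0000, Σ(u)² = 66.0000, Σln w = -0.7115, Σu·ln w = -17.5256).
Δ = 66.0000·4 − (12.0000)² = 120.0000; k = (-17.5256·4 − 12.0000·-0.7115)/120.0000 = -0.51304, ln C = (66.0000·-0.7115 − 12.0000·-17.5256)/120.0000 = 1.36124, so C = exp(1.36124) = 3.90101.

k = -0.513, C = 3.901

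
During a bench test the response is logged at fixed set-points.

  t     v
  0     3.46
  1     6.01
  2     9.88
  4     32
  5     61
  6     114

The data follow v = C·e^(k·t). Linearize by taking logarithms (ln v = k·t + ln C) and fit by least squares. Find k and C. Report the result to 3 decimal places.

Taking logs, ln v = k·t + ln C, so regress ln v on t.
Σt = 18.0000, Σ(t)² = 82.0000, Σln v = 17.6380, Σt·ln v = 69.2090.
Equations: 82.0000·k + 18.0000·ln C = 69.2090;  18.0000·k + 6·ln C = 17.6380.
Slope k = (n·Σt·ln v − Σt·Σln v)/(n·Σ(t)² − (Σt)²) = (6·69.2090 − 18.0000·17.6380)/168.0000 = 0.58196; ln C = (Σln v − k·Σt)/n = 1.19379, so C = exp(1.19379) = 3.29955.

k = 0.582, C = 3.300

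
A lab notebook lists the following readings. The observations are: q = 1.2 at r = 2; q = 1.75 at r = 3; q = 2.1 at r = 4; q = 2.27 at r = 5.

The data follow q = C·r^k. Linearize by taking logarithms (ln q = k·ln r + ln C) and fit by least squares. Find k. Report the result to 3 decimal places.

k = 0.707

Taking logs, ln q = k·ln r + ln C, so regress ln q on ln r.
XᵀX = [[6.1995, 4.7875]; [4.7875, 4]], rhs = [3.0891, 2.3037]ᵀ  (here Σln r = 4.7875, Σ(ln r)² = 6.1995, Σln q = 2.3037, Σln r·ln q = 3.0891).
Solving (det = 1.8779): k = 0.70699, ln C = -0.27027.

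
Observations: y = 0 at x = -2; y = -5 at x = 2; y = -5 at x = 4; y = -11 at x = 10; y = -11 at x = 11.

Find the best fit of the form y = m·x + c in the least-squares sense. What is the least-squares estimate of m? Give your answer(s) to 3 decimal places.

The normal equations are: 245·m + 25·c = -261;  25·m + 5·c = -32.
Determinant 245·5 − 25² = 600.
m = ((-261)·5 − 25·(-32))/600 = -101/120; c = (245·(-32) − 25·(-261))/600 = -263/120.

m = -0.842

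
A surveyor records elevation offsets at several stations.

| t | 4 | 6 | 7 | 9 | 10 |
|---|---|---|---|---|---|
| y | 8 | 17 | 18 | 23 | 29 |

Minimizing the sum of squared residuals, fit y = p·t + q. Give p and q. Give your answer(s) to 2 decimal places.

p = 3.20, q = -4.05

The normal system MᵀM·[p, q]ᵀ = Mᵀy is [[282, 36]; [36, 5]]·[p, q]ᵀ = [757, 95]ᵀ.
det = 282·5 − 36² = 114.
p = (757·5 − 36·95)/114 = 365/114; q = (282·95 − 36·757)/114 = -77/19.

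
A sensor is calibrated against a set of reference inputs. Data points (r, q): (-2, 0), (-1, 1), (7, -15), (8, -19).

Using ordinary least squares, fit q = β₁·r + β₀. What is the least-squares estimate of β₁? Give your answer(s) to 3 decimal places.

β₁ = -1.939

Normal-equation sums: Σr·r = 118, Σr = 12, Σ1 = 4.
For Mᵀq: Σr·q = -258, Σq = -33.
Normal equations: [[118, 12]; [12, 4]]·[β₁, β₀]ᵀ = [-258, -33]ᵀ.
Eliminating β₀: 4·(row 1) − 12·(row 2) gives 328·β₁ = 4·(-258) − 12·(-33) = -636, so β₁ = -159/82.
Then β₀ = ((-33) − 12·(-159/82))/4 = -399/164.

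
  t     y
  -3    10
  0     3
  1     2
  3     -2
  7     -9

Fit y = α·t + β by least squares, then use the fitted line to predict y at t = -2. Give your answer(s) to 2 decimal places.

ŷ = 7.54

With design matrix M, MᵀM = [[68, 8]; [8, 5]] and Mᵀy = [-97, 4]ᵀ.
det = 68·5 − 8² = 276.
α = ((-97)·5 − 8·4)/276 = -517/276; β = (68·4 − 8·(-97))/276 = 262/69.
At t = -2: ŷ = (-517/276)·(-2) + (262/69)·(1) = 347/46.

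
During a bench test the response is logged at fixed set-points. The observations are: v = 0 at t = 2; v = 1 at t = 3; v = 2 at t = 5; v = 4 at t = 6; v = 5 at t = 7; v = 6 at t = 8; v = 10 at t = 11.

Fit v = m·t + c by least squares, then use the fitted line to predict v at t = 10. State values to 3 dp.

Entries of AᵀA: Σt·t = 308, Σt = 42, Σ1 = 7.
For Aᵀv: Σt·v = 230, Σv = 28.
So AᵀA·[m, c]ᵀ = Aᵀv: [[308, 42]; [42, 7]]·[m, c]ᵀ = [230, 28]ᵀ.
Δ = 308·7 − 42² = 392.
m = (230·7 − 42·28)/392 = 31/28; c = (308·28 − 42·230)/392 = -37/14.
At t = 10: v̂ = (31/28)·(10) + (-37/14)·(1) = 59/7.

v̂ = 8.429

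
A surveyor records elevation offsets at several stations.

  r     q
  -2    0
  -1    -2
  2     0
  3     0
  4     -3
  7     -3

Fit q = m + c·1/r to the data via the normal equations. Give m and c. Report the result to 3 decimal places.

With design matrix A, AᵀA = [[6, -23/84]; [-23/84, 11953/7056]] and Aᵀq = [-8, 23/28]ᵀ.
Eliminating c: (11953/7056)·(row 1) − (-23/84)·(row 2) gives (71189/7056)·m = (11953/7056)·(-8) − (-23/84)·(23/28) = -94037/7056, so m = -94037/71189.
Then c = ((23/28) − (-23/84)·(-94037/71189))/(11953/7056) = 19320/71189.

m = -1.321, c = 0.271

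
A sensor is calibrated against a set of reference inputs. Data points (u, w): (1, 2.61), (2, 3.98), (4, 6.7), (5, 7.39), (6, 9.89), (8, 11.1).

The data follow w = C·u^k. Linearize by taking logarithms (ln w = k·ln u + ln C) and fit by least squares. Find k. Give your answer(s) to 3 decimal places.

k = 0.712

Linearized form: ln w = k·ln u + ln C. From the 6 transformed points,
XᵀX = [[12.5270, 7.5601]; [7.5601, 6]], rhs = [15.9244, 10.9413]ᵀ  (here Σln u = 7.5601, Σ(ln u)² = 12.5270, Σln w = 10.9413, Σln u·ln w = 15.9244).
Δ = 12.5270·6 − (7.5601)² = 18.0074; k = (15.9244·6 − 7.5601·10.9413)/18.0074 = 0.71242, ln C = (12.5270·10.9413 − 7.5601·15.9244)/18.0074 = 0.92590.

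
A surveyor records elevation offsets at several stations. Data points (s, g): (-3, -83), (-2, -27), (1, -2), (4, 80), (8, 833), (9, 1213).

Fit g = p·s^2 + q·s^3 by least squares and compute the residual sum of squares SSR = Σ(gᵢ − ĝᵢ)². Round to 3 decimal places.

SSR = 9.722

XᵀX·[p, q]ᵀ = Xᵀg reads: 11011·p + 92567·q = 151988;  92567·p + 798475·q = 1318348.
Eliminating q: 798475·(row 1) − 92567·(row 2) gives 223358736·p = 798475·151988 − 92567·1318348 = -676901016, so p = -28204209/9306614.
Then q = (1318348 − 92567·(-28204209/9306614))/798475 = 18635693/9306614.
Residuals: -7723685/4653307, 5311901/4653307, -4522356/4653307, 1556056/4653307, 8002011/4653307, -5978243/4653307; SSR = 45240124/4653307.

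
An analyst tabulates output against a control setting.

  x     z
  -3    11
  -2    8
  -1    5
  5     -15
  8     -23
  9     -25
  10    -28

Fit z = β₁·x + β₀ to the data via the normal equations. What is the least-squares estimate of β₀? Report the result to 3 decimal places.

β₀ = 1.707

The normal system AᵀA·[β₁, β₀]ᵀ = Aᵀz is [[284, 26]; [26, 7]]·[β₁, β₀]ᵀ = [-818, -67]ᵀ.
Δ = 284·7 − 26² = 1312.
β₁ = ((-818)·7 − 26·(-67))/1312 = -249/82; β₀ = (284·(-67) − 26·(-818))/1312 = 70/41.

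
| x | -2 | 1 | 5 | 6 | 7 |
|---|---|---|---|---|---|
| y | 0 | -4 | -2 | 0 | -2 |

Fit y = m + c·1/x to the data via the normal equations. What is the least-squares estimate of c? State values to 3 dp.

Sums needed: Σ1 = 5, Σ1/x = 106/105, Σ1/x·1/x = 29507/22050.
Moment sums: Σy = -8, Σ1/x·y = -164/35.
Normal equations: [[5, 106/105]; [106/105, 29507/22050]]·[m, c]ᵀ = [-8, -164/35]ᵀ.
det = 5·(29507/22050) − (106/105)² = 125063/22050.
m = ((-8)·(29507/22050) − (106/105)·(-164/35))/(125063/22050) = -131752/125063; c = (5·(-164/35) − (106/105)·(-8))/(125063/22050) = -338520/125063.

c = -2.707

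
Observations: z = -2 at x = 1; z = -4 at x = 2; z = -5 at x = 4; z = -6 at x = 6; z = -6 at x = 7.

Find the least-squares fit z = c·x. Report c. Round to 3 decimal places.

Sums needed: Σx·x = 106.
Moment sums: Σx·z = -108.
AᵀA·[c]ᵀ = Aᵀz becomes [[106]]·[c]ᵀ = [-108]ᵀ.
c = (-108)/106 = -1.01887.

c = -1.019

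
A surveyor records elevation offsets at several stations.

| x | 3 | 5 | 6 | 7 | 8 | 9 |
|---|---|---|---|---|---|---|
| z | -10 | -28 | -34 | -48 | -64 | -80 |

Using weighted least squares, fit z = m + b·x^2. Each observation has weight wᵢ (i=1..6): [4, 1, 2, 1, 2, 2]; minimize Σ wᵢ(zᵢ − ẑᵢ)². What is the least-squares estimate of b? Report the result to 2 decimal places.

Forming MᵀWM = [[12, 472]; [472, 27256]] and MᵀWz = [-472, -27012]ᵀ gives MᵀWM·[m, b]ᵀ = MᵀWz.
Δ = 12·27256 − 472² = 104288.
m = ((-472)·27256 − 472·(-27012))/104288 = -3599/3259; b = (12·(-27012) − 472·(-472))/104288 = -6335/6518.

b = -0.97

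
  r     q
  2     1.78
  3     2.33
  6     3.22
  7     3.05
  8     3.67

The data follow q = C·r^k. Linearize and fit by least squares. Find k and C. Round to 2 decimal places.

k = 0.47, C = 1.32

With ln qᵢ as the transformed response and ln rᵢ as the regressor:
Over the data: Σln r = 7.6089, Σ(ln r)² = 13.0084, Σln q = 5.0072, Σln r·ln q = 8.2978.
Normal system: [[13.0084, 7.6089]; [7.6089, 5]]·[k, ln C]ᵀ = [8.2978, 5.0072]ᵀ.
Slope k = (n·Σln r·ln q − Σln r·Σln q)/(n·Σ(ln r)² − (Σln r)²) = (5·8.2978 − 7.6089·5.0072)/7.1473 = 0.47432; ln C = (Σln q − k·Σln r)/n = 0.27963, so C = exp(0.27963) = 1.32264.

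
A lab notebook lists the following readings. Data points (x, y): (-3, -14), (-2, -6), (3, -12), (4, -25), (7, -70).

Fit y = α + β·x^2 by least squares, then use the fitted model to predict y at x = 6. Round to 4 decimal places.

Entries of MᵀM: Σ1 = 5, Σx^2 = 87, Σx^2·x^2 = 2835.
And Σy = -127, Σx^2·y = -4088.
MᵀM·[α, β]ᵀ = Mᵀy becomes [[5, 87]; [87, 2835]]·[α, β]ᵀ = [-127, -4088]ᵀ.
Eliminating β: 2835·(row 1) − 87·(row 2) gives 6606·α = 2835·(-127) − 87·(-4088) = -4389, so α = -1463/2202.
Then β = ((-4088) − 87·(-1463/2202))/2835 = -9391/6606.
At x = 6: ŷ = (-1463/2202)·(1) + (-9391/6606)·(36) = -114155/2202.

ŷ = -51.8415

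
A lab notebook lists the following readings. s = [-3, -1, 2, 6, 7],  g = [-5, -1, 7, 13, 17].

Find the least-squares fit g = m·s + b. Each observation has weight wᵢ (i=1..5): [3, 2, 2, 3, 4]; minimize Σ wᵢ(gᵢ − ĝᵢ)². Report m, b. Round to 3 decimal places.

Normal-equation sums: Σwᵢ·s·s = 341, Σwᵢ·s = 39, Σwᵢ·1 = 14.
For MᵀWg: Σwᵢ·s·g = 785, Σwᵢ·g = 104.
Normal equations: [[341, 39]; [39, 14]]·[m, b]ᵀ = [785, 104]ᵀ.
Determinant 341·14 − 39² = 3253.
m = (785·14 − 39·104)/3253 = 6934/3253; b = (341·104 − 39·785)/3253 = 4849/3253.

m = 2.132, b = 1.491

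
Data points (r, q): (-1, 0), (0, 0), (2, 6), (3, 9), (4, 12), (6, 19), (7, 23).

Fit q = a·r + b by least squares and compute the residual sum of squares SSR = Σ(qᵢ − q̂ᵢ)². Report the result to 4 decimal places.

Sums needed: Σr·r = 115, Σr = 21, Σ1 = 7.
For Xᵀq: Σr·q = 362, Σq = 69.
Eliminating b: 7·(row 1) − 21·(row 2) gives 364·a = 7·362 − 21·69 = 1085, so a = 155/52.
Then b = (69 − 21·(155/52))/7 = 333/364.
Residuals: 188/91, -333/364, -319/364, -6/7, -305/364, 73/364, 111/91; SSR = 3217/364.

SSR = 8.8379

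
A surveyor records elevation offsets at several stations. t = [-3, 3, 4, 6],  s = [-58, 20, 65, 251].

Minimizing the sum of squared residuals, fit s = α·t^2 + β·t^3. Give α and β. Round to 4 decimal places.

α = -1.9945, β = 1.4946

With design matrix A, AᵀA = [[1714, 8800]; [8800, 52210]] and Aᵀs = [9734, 60482]ᵀ.
det = 1714·52210 − 8800² = 12047940.
α = (9734·52210 − 8800·60482)/12047940 = -14833/7437; β = (1714·60482 − 8800·9734)/12047940 = 55577/37185.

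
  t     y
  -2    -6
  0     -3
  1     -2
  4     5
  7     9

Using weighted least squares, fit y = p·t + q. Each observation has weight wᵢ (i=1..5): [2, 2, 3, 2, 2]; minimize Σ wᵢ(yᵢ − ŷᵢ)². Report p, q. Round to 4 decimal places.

Forming MᵀWM = [[141, 21]; [21, 11]] and MᵀWy = [184, 4]ᵀ gives MᵀWM·[p, q]ᵀ = MᵀWy.
det = 141·11 − 21² = 1110.
p = (184·11 − 21·4)/1110 = 194/111; q = (141·4 − 21·184)/1110 = -110/37.

p = 1.7477, q = -2.9730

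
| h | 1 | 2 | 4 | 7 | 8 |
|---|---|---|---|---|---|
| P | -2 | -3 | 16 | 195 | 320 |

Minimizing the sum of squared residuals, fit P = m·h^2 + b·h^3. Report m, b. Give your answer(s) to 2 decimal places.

Normal-equation sums: Σh^2·h^2 = 6770, Σh^2·h^3 = 50632, Σh^3·h^3 = 383954.
Moment sums: Σh^2·P = 30277, Σh^3·P = 231723.
So AᵀA·[m, b]ᵀ = AᵀP: [[6770, 50632]; [50632, 383954]]·[m, b]ᵀ = [30277, 231723]ᵀ.
Determinant 6770·383954 − 50632² = 35769156.
m = (30277·383954 − 50632·231723)/35769156 = -53811839/17884578; b = (6770·231723 − 50632·30277)/35769156 = 17889823/17884578.

m = -3.01, b = 1.00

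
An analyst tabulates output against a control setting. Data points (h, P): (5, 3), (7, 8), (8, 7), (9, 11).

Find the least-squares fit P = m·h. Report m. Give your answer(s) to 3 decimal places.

m = 1.032

Normal-equation sums: Σh·h = 219.
For AᵀP: Σh·P = 226.
AᵀA·[m]ᵀ = AᵀP becomes [[219]]·[m]ᵀ = [226]ᵀ.
m = 226/219 = 1.03196.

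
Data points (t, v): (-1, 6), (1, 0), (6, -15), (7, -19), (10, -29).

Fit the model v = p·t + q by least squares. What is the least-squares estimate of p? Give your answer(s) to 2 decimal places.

p = -3.16

Sums needed: Σt·t = 187, Σt = 23, Σ1 = 5.
Moment sums: Σt·v = -519, Σv = -57.
Δ = 187·5 − 23² = 406.
p = ((-519)·5 − 23·(-57))/406 = -642/203; q = (187·(-57) − 23·(-519))/406 = 639/203.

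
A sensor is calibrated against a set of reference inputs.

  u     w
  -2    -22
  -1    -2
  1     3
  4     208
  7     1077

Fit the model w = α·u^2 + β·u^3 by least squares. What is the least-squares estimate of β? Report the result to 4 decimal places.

From the data, Σu^2·u^2 = 2675, Σu^2·u^3 = 17799, Σu^3·u^3 = 121811.
And Σu^2·w = 56014, Σu^3·w = 382904.
XᵀX·[α, β]ᵀ = Xᵀw becomes [[2675, 17799]; [17799, 121811]]·[α, β]ᵀ = [56014, 382904]ᵀ.
Eliminating β: 121811·(row 1) − 17799·(row 2) gives 9040024·α = 121811·56014 − 17799·382904 = 7813058, so α = 3906529/4520012.
Then β = (382904 − 17799·(3906529/4520012))/121811 = 13637507/4520012.

β = 3.0171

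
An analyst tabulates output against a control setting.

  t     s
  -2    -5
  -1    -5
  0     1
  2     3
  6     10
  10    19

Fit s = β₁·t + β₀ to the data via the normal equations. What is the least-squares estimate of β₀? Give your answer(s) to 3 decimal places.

With design matrix A, AᵀA = [[145, 15]; [15, 6]] and Aᵀs = [271, 23]ᵀ.
det = 145·6 − 15² = 645.
β₁ = (271·6 − 15·23)/645 = 427/215; β₀ = (145·23 − 15·271)/645 = -146/129.

β₀ = -1.132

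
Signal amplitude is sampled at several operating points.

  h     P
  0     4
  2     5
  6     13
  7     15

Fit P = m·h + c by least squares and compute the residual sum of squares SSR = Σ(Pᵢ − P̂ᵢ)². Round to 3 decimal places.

SSR = 2.885

Forming AᵀA = [[89, 15]; [15, 4]] and AᵀP = [193, 37]ᵀ gives AᵀA·[m, c]ᵀ = AᵀP.
Eliminating c: 4·(row 1) − 15·(row 2) gives 131·m = 4·193 − 15·37 = 217, so m = 217/131.
Then c = (37 − 15·(217/131))/4 = 398/131.
Residuals: 126/131, -177/131, 3/131, 48/131; SSR = 378/131.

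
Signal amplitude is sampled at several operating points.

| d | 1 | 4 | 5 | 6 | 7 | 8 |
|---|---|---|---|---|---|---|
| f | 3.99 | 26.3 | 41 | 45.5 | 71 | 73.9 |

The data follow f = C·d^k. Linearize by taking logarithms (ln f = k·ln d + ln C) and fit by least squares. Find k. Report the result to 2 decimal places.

Let Y = ln f. Fitting Y = k·ln d + ln C by least squares:
Σln d = 8.8128, Σ(ln d)² = 15.8331, Σln f = 20.7500, Σln d·ln f = 34.5918.
Equations: 15.8331·k + 8.8128·ln C = 34.5918;  8.8128·k + 6·ln C = 20.7500.
Δ = 15.8331·6 − (8.8128)² = 17.3327; k = (34.5918·6 − 8.8128·20.7500)/17.3327 = 1.42413, ln C = (15.8331·20.7500 − 8.8128·34.5918)/17.3327 = 1.36657.

k = 1.42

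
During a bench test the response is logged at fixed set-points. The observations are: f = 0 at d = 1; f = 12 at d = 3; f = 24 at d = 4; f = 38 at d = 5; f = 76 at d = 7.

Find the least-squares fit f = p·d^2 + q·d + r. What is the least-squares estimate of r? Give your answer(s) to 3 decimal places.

Sums needed: Σd^2·d^2 = 3364, Σd^2·d = 560, Σd^2 = 100, Σd·d = 100, Σd = 20, Σ1 = 5.
And Σd^2·f = 5166, Σd·f = 854, Σf = 150.
Normal equations: [[3364, 560, 100]; [560, 100, 20]; [100, 20, 5]]·[p, q, r]ᵀ = [5166, 854, 150]ᵀ.
Row-reducing yields p = 67/42, q = -13/210, r = -58/35.

r = -1.657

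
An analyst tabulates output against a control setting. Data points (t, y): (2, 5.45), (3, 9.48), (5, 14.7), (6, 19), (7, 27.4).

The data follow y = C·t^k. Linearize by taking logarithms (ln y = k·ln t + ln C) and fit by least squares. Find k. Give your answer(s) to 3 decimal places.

With ln yᵢ as the transformed response and ln tᵢ as the regressor:
XᵀX = [[11.2747, 7.1389]; [7.1389, 5]], rhs = [19.6900, 12.8876]ᵀ  (here Σln t = 7.1389, Σ(ln t)² = 11.2747, Σln y = 12.8876, Σln t·ln y = 19.6900).
Δ = 11.2747·5 − (7.1389)² = 5.4099; k = (19.6900·5 − 7.1389·12.8876)/5.4099 = 1.19166, ln C = (11.2747·12.8876 − 7.1389·19.6900)/5.4099 = 0.87611.

k = 1.192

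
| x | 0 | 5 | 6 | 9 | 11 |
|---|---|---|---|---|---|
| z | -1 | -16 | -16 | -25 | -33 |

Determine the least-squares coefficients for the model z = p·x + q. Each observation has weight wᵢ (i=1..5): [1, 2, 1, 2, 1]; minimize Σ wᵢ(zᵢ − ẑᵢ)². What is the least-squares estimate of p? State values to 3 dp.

p = -2.765

Forming MᵀWM = [[369, 45]; [45, 7]] and MᵀWz = [-1069, -132]ᵀ gives MᵀWM·[p, q]ᵀ = MᵀWz.
det = 369·7 − 45² = 558.
p = ((-1069)·7 − 45·(-132))/558 = -1543/558; q = (369·(-132) − 45·(-1069))/558 = -67/62.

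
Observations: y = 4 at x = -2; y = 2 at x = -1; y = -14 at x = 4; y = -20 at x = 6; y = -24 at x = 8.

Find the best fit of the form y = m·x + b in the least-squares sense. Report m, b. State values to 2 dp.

m = -2.92, b = -1.64

With design matrix M, MᵀM = [[121, 15]; [15, 5]] and Mᵀy = [-378, -52]ᵀ.
det = 121·5 − 15² = 380.
m = ((-378)·5 − 15·(-52))/380 = -111/38; b = (121·(-52) − 15·(-378))/380 = -311/190.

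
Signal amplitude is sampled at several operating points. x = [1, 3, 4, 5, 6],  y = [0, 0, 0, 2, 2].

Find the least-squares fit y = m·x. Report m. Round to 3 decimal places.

Sums needed: Σx·x = 87.
And Σx·y = 22.
So MᵀM·[m]ᵀ = Mᵀy: [[87]]·[m]ᵀ = [22]ᵀ.
Hence m = 22 / 87 ≈ 0.252874.

m = 0.253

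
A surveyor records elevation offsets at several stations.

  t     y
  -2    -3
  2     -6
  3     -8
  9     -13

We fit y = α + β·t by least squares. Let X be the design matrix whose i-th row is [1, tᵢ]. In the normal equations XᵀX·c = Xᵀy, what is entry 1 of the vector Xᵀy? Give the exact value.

Entry 1 ↔ basis 1, so (Xᵀy)_{1} = Σᵢ yᵢ = (1)·(-3) + (1)·(-6) + (1)·(-8) + (1)·(-13) = -30.

-30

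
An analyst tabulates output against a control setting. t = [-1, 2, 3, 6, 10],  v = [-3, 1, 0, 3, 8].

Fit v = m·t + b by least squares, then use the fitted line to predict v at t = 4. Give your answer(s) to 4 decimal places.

v̂ = 1.8000

The normal system MᵀM·[m, b]ᵀ = Mᵀv is [[150, 20]; [20, 5]]·[m, b]ᵀ = [103, 9]ᵀ.
det = 150·5 − 20² = 350.
m = (103·5 − 20·9)/350 = 67/70; b = (150·9 − 20·103)/350 = -71/35.
At t = 4: v̂ = (67/70)·(4) + (-71/35)·(1) = 9/5.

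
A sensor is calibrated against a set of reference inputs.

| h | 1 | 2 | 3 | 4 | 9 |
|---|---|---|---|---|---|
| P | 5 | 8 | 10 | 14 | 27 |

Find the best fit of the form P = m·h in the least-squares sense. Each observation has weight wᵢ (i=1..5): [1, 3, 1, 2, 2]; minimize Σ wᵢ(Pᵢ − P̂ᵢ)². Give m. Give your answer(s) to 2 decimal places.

The normal equations are: 216·m = 681.
Hence m = 681 / 216 ≈ 3.15278.

m = 3.15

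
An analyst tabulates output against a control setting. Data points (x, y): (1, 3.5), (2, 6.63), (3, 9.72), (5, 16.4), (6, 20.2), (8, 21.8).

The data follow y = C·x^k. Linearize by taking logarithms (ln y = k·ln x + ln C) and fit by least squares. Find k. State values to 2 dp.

k = 0.92

With ln yᵢ as the transformed response and ln xᵢ as the regressor:
Σln x = 7.2724, Σ(ln x)² = 11.8122, Σln y = 14.3034, Σln x·ln y = 20.1058.
Equations: 11.8122·k + 7.2724·ln C = 20.1058;  7.2724·k + 6·ln C = 14.3034.
Solving (det = 17.9853): k = 0.92378, ln C = 1.26422.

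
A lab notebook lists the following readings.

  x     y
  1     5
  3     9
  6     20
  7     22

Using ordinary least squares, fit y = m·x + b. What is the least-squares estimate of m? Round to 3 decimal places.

From the data, Σx·x = 95, Σx = 17, Σ1 = 4.
For Aᵀy: Σx·y = 306, Σy = 56.
So AᵀA·[m, b]ᵀ = Aᵀy: [[95, 17]; [17, 4]]·[m, b]ᵀ = [306, 56]ᵀ.
Eliminating b: 4·(row 1) − 17·(row 2) gives 91·m = 4·306 − 17·56 = 272, so m = 272/91.
Then b = (56 − 17·(272/91))/4 = 118/91.

m = 2.989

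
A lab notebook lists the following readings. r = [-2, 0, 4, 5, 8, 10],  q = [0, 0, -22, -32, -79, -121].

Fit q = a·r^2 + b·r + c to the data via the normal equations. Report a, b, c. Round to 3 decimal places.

a = -1.083, b = -1.351, c = 1.005

Setting ∂/∂a … = 0 gives: 14993·a + 1693·b + 209·c = -18308;  1693·a + 209·b + 25·c = -2090;  209·a + 25·b + 6·c = -254.
Solving the 3×3 system (Gaussian elimination) gives a = -430669/397812, b = -537307/397812, c = 33309/33151.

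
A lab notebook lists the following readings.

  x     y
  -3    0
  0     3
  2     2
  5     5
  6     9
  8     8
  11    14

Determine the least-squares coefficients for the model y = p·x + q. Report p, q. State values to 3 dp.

Compute the Gram sums: Σx·x = 259, Σx = 29, Σ1 = 7.
Moment sums: Σx·y = 301, Σy = 41.
Eliminating q: 7·(row 1) − 29·(row 2) gives 972·p = 7·301 − 29·41 = 918, so p = 17/18.
Then q = (41 − 29·(17/18))/7 = 35/18.

p = 0.944, q = 1.944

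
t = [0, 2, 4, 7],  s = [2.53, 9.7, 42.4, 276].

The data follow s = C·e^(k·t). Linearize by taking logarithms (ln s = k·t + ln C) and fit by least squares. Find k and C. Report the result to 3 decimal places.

k = 0.674, C = 2.589

Let Y = ln s. Fitting Y = k·t + ln C by least squares:
Σt = 13.0000, Σ(t)² = 69.0000, Σln s = 12.5679, Σt·ln s = 58.8757.
Normal system: [[69.0000, 13.0000]; [13.0000, 4]]·[k, ln C]ᵀ = [58.8757, 12.5679]ᵀ.
Slope k = (n·Σt·ln s − Σt·Σln s)/(n·Σ(t)² − (Σt)²) = (4·58.8757 − 13.0000·12.5679)/107.0000 = 0.67402; ln C = (Σln s − k·Σt)/n = 0.95141, so C = exp(0.95141) = 2.58937.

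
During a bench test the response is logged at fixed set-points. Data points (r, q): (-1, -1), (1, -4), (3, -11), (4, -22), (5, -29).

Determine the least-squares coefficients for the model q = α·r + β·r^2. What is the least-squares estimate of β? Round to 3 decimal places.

Entries of MᵀM: Σr·r = 52, Σr·r^2 = 216, Σr^2·r^2 = 964.
Right-hand side: Σr·q = -269, Σr^2·q = -1181.
MᵀM·[α, β]ᵀ = Mᵀq becomes [[52, 216]; [216, 964]]·[α, β]ᵀ = [-269, -1181]ᵀ.
Δ = 52·964 − 216² = 3472.
α = ((-269)·964 − 216·(-1181))/3472 = -1055/868; β = (52·(-1181) − 216·(-269))/3472 = -827/868.

β = -0.953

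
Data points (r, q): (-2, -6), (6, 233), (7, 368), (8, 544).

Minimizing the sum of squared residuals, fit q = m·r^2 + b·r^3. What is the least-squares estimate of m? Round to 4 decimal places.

AᵀA·[m, b]ᵀ = Aᵀq reads: 7809·m + 57319·b = 61212;  57319·m + 426513·b = 455128.
det = 7809·426513 − 57319² = 45172256.
m = (61212·426513 − 57319·455128)/45172256 = 5057981/11293064; b = (7809·455128 − 57319·61212)/45172256 = 11370981/11293064.

m = 0.4479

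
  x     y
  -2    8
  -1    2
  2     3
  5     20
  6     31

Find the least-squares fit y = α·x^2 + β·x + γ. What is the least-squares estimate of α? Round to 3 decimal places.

α = 1.046

MᵀM·[α, β, γ]ᵀ = Mᵀy reads: 1954·α + 340·β + 70·γ = 1662;  340·α + 70·β + 10·γ = 274;  70·α + 10·β + 5·γ = 64.
(Σx^2·x^2 = 1954, Σx^2·x = 340, Σx^2 = 70, Σx·x = 70, Σx = 10, Σ1 = 5, Σx^2·y = 1662, Σx·y = 274, Σy = 64.)
Row-reducing yields α = 91/87, β = -2749/2175, γ = 496/725.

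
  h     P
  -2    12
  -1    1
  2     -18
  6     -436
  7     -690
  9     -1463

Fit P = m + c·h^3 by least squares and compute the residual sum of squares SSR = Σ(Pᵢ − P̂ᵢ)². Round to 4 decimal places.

SSR = 5.4320

The normal system MᵀM·[m, c]ᵀ = MᵀP is [[6, 1287]; [1287, 695875]]·[m, c]ᵀ = [-2594, -1397614]ᵀ.
Determinant 6·695875 − 1287² = 2518881.
m = ((-2594)·695875 − 1287·(-1397614))/2518881 = -6370532/2518881; c = (6·(-1397614) − 1287·(-2594))/2518881 = -1682402/839627.
Residuals: -3780544/2518881, 3842207/2518881, 1408322/2518881, -1665088/2518881, -465700/2518881, 660803/2518881; SSR = 13682462/2518881.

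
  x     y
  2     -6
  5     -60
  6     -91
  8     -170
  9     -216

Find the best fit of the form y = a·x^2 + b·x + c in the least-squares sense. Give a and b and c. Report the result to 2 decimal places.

a = -2.96, b = 2.41, c = 1.20

From the data, Σx^2·x^2 = 12594, Σx^2·x = 1590, Σx^2 = 210, Σx·x = 210, Σx = 30, Σ1 = 5.
For Aᵀy: Σx^2·y = -33176, Σx·y = -4162, Σy = -543.
So AᵀA·[a, b, c]ᵀ = Aᵀy: [[12594, 1590, 210]; [1590, 210, 30]; [210, 30, 5]]·[a, b, c]ᵀ = [-33176, -4162, -543]ᵀ.
Row-reducing yields a = -71/24, b = 289/120, c = 6/5.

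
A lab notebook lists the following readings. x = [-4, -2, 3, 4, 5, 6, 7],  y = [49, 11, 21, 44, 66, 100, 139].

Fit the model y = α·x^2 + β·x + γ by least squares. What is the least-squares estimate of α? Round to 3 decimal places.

α = 3.013

MᵀM·[α, β, γ]ᵀ = Mᵀy reads: 4931·α + 703·β + 155·γ = 13782;  703·α + 155·β + 19·γ = 1924;  155·α + 19·β + 7·γ = 430.
(Σx^2·x^2 = 4931, Σx^2·x = 703, Σx^2 = 155, Σx·x = 155, Σx = 19, Σ1 = 7, Σx^2·y = 13782, Σx·y = 1924, Σy = 430.)
Inverting the 3×3 Gram matrix, [α, β, γ]ᵀ = [99319/32961, -59743/65922, -62253/21974]ᵀ.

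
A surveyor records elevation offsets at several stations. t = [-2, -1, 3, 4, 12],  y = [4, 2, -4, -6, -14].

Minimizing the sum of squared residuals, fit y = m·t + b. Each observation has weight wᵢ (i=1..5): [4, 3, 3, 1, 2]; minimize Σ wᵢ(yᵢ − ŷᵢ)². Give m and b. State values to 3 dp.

m = -1.295, b = 0.744

Forming XᵀWX = [[350, 26]; [26, 13]] and XᵀWy = [-434, -24]ᵀ gives XᵀWX·[m, b]ᵀ = XᵀWy.
Δ = 350·13 − 26² = 3874.
m = ((-434)·13 − 26·(-24))/3874 = -193/149; b = (350·(-24) − 26·(-434))/3874 = 1442/1937.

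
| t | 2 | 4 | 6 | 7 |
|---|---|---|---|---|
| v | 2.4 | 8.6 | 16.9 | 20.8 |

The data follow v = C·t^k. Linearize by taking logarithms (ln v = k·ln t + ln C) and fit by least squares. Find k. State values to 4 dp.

Linearized form: ln v = k·ln t + ln C. From the 4 transformed points,
AᵀA = [[9.3992, 5.8171]; [5.8171, 4]], rhs = [14.5614, 8.8895]ᵀ  (here Σln t = 5.8171, Σ(ln t)² = 9.3992, Σln v = 8.8895, Σln t·ln v = 14.5614).
Slope k = (n·Σln t·ln v − Σln t·Σln v)/(n·Σ(ln t)² − (Σln t)²) = (4·14.5614 − 5.8171·8.8895)/3.7582 = 1.73875; ln C = (Σln v − k·Σln t)/n = -0.30625.

k = 1.7387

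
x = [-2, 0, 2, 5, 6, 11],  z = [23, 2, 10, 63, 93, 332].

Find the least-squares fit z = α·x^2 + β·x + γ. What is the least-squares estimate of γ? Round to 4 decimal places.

γ = 3.7301

From the data, Σx^2·x^2 = 16594, Σx^2·x = 1672, Σx^2 = 190, Σx·x = 190, Σx = 22, Σ1 = 6.
And Σx^2·z = 45227, Σx·z = 4499, Σz = 523.
Row-reducing yields α = 154104/51295, β = -163658/51295, γ = 382667/102590.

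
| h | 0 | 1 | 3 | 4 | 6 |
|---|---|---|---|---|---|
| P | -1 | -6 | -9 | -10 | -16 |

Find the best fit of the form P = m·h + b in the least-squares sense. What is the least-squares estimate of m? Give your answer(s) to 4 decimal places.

Compute the Gram sums: Σh·h = 62, Σh = 14, Σ1 = 5.
Right-hand side: Σh·P = -169, ΣP = -42.
Determinant 62·5 − 14² = 114.
m = ((-169)·5 − 14·(-42))/114 = -257/114; b = (62·(-42) − 14·(-169))/114 = -119/57.

m = -2.2544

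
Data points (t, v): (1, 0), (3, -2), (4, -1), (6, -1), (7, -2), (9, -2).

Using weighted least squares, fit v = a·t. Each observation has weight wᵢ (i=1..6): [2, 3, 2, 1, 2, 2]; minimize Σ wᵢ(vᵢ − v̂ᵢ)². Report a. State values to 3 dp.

The normal system AᵀWA·[a]ᵀ = AᵀWv is [[357]]·[a]ᵀ = [-96]ᵀ.
Hence a = -96 / 357 ≈ -0.268908.

a = -0.269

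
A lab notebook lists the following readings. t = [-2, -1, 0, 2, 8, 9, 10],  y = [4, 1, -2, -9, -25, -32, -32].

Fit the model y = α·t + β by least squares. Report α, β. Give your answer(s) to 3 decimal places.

α = -3.063, β = -2.196

The normal equations are: 254·α + 26·β = -835;  26·α + 7·β = -95.
Eliminating β: 7·(row 1) − 26·(row 2) gives 1102·α = 7·(-835) − 26·(-95) = -3375, so α = -3375/1102.
Then β = ((-95) − 26·(-3375/1102))/7 = -1210/551.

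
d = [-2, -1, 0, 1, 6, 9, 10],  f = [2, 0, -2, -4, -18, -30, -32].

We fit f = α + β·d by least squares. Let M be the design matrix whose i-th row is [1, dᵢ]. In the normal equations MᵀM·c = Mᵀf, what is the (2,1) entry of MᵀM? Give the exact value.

23

Row 2 ↔ basis d, column 1 ↔ basis 1, so (MᵀM)_{2,1} = Σᵢ d = (-2)·(1) + (-1)·(1) + (0)·(1) + (1)·(1) + (6)·(1) + (9)·(1) + (10)·(1) = 23.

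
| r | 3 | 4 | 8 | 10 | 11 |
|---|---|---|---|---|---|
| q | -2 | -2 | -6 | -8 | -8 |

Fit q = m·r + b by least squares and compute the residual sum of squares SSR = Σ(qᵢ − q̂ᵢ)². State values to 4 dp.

Normal-equation sums: Σr·r = 310, Σr = 36, Σ1 = 5.
Right-hand side: Σr·q = -230, Σq = -26.
Normal equations: [[310, 36]; [36, 5]]·[m, b]ᵀ = [-230, -26]ᵀ.
det = 310·5 − 36² = 254.
m = ((-230)·5 − 36·(-26))/254 = -107/127; b = (310·(-26) − 36·(-230))/254 = 110/127.
Residuals: -43/127, 64/127, -16/127, -56/127, 51/127; SSR = 94/127.

SSR = 0.7402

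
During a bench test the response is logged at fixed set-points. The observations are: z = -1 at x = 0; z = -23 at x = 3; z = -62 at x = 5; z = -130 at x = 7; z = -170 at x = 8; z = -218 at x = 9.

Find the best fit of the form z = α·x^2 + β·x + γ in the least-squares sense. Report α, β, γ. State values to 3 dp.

AᵀA·[α, β, γ]ᵀ = Aᵀz reads: 13764·α + 1736·β + 228·γ = -36665;  1736·α + 228·β + 32·γ = -4611;  228·α + 32·β + 6·γ = -604.
(Σx^2·x^2 = 13764, Σx^2·x = 1736, Σx^2 = 228, Σx·x = 228, Σx = 32, Σ1 = 6, Σx^2·z = -36665, Σx·z = -4611, Σz = -604.)
Solving the 3×3 system (Gaussian elimination) gives α = -47689/16500, β = 2173/1100, γ = -11329/8250.

α = -2.890, β = 1.975, γ = -1.373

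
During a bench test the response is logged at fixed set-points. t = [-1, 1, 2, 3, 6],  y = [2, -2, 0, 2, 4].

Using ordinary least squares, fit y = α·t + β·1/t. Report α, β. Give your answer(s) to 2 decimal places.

α = 0.78, β = -2.75

Forming MᵀM = [[51, 5]; [5, 43/18]] and Mᵀy = [26, -8/3]ᵀ gives MᵀM·[α, β]ᵀ = Mᵀy.
Eliminating β: (43/18)·(row 1) − 5·(row 2) gives (581/6)·α = (43/18)·26 − 5·(-8/3) = 679/9, so α = 194/249.
Then β = ((-8/3) − 5·(194/249))/(43/18) = -228/83.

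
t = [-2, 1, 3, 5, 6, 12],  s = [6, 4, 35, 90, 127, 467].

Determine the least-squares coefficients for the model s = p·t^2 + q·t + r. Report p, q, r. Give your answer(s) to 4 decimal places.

p = 2.9908, q = 3.1071, r = -0.6113

With design matrix M, MᵀM = [[22755, 2089, 219]; [2089, 219, 25]; [219, 25, 6]] and Mᵀs = [74413, 6913, 729]ᵀ.
Solving the 3×3 system (Gaussian elimination) gives p = 214621/71760, q = 74323/23920, r = -5483/8970.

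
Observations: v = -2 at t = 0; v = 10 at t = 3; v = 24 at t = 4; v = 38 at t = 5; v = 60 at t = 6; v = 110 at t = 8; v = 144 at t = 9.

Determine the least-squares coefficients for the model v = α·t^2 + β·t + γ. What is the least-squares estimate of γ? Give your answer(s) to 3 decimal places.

γ = -2.016

The normal system AᵀA·[α, β, γ]ᵀ = Aᵀv is [[12915, 1673, 231]; [1673, 231, 35]; [231, 35, 7]]·[α, β, γ]ᵀ = [22288, 2852, 384]ᵀ.
Inverting the 3×3 Gram matrix, [α, β, γ]ᵀ = [1990/1001, -1748/1001, -2018/1001]ᵀ.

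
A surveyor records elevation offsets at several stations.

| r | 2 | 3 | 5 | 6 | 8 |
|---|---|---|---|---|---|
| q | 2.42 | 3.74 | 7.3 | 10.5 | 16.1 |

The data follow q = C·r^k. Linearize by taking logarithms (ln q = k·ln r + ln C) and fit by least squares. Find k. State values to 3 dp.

Taking logs, ln q = k·ln r + ln C, so regress ln q on ln r.
Σln r = 7.2724, Σ(ln r)² = 11.8122, Σln q = 9.3209, Σln r·ln q = 15.2526.
Normal system: [[11.8122, 7.2724]; [7.2724, 5]]·[k, ln C]ᵀ = [15.2526, 9.3209]ᵀ.
Slope k = (n·Σln r·ln q − Σln r·Σln q)/(n·Σ(ln r)² − (Σln r)²) = (5·15.2526 − 7.2724·9.3209)/6.1731 = 1.37331; ln C = (Σln q − k·Σln r)/n = -0.13326.

k = 1.373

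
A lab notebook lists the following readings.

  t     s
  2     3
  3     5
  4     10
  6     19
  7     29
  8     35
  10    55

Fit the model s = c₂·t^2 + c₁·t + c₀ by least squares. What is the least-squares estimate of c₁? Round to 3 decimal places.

c₁ = 0.094

Sums needed: Σt^2·t^2 = 18146, Σt^2·t = 2170, Σt^2 = 278, Σt·t = 278, Σt = 40, Σ1 = 7.
Moment sums: Σt^2·s = 10062, Σt·s = 1208, Σs = 156.
XᵀX·[c₂, c₁, c₀]ᵀ = Xᵀs becomes [[18146, 2170, 278]; [2170, 278, 40]; [278, 40, 7]]·[c₂, c₁, c₀]ᵀ = [10062, 1208, 156]ᵀ.
Inverting the 3×3 Gram matrix, [c₂, c₁, c₀]ᵀ = [12347/23016, 2171/23016, 1695/3836]ᵀ.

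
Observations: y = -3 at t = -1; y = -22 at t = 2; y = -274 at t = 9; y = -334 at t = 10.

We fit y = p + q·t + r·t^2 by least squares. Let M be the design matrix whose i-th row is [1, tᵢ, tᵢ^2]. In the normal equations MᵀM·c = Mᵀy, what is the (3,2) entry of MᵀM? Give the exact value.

1736

Row 3 ↔ basis t^2, column 2 ↔ basis t, so (MᵀM)_{3,2} = Σᵢ (t^2)·(t) = (1)·(-1) + (4)·(2) + (81)·(9) + (100)·(10) = 1736.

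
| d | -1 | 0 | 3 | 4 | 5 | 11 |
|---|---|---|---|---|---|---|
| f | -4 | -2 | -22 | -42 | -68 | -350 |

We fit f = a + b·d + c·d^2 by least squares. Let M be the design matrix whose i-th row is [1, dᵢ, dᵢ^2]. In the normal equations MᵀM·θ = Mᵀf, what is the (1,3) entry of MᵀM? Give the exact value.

172

Row 1 ↔ basis 1, column 3 ↔ basis d^2, so (MᵀM)_{1,3} = Σᵢ d^2 = (1)·(1) + (1)·(0) + (1)·(9) + (1)·(16) + (1)·(25) + (1)·(121) = 172.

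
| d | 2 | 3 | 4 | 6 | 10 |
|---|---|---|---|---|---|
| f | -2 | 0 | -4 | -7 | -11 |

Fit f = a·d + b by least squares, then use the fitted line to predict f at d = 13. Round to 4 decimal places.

f̂ = -15.2000

With design matrix M, MᵀM = [[165, 25]; [25, 5]] and Mᵀf = [-172, -24]ᵀ.
Eliminating b: 5·(row 1) − 25·(row 2) gives 200·a = 5·(-172) − 25·(-24) = -260, so a = -13/10.
Then b = ((-24) − 25·(-13/10))/5 = 17/10.
At d = 13: f̂ = (-13/10)·(13) + (17/10)·(1) = -76/5.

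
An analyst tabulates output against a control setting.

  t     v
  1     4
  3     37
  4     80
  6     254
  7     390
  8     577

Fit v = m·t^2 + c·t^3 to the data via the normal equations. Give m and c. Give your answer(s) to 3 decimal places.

m = 1.061, c = 0.992

Forming AᵀA = [[8131, 58619]; [58619, 431275]] and Aᵀv = [66799, 490181]ᵀ gives AᵀA·[m, c]ᵀ = Aᵀv.
det = 8131·431275 − 58619² = 70509864.
m = (66799·431275 − 58619·490181)/70509864 = 12469781/11751644; c = (8131·490181 − 58619·66799)/70509864 = 11661855/11751644.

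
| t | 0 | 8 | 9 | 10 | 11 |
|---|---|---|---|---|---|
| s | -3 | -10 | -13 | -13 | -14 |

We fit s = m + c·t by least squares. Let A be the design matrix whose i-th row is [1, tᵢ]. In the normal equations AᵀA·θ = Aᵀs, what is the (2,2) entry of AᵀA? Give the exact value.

366

Row 2 ↔ basis t, column 2 ↔ basis t, so (AᵀA)_{2,2} = Σᵢ (t)·(t) = (0)·(0) + (8)·(8) + (9)·(9) + (10)·(10) + (11)·(11) = 366.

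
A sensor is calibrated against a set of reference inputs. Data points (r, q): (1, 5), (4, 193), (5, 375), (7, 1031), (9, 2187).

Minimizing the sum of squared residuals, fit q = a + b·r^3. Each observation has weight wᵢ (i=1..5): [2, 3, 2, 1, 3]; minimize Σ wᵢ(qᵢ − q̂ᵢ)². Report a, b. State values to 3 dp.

a = 1.259, b = 2.998

The normal equations are: 11·a + 2974·b = 8931;  2974·a + 1755512·b = 5267418.
Δ = 11·1755512 − 2974² = 10465956.
a = (8931·1755512 − 2974·5267418)/10465956 = 122005/96907; b = (11·5267418 − 2974·8931)/10465956 = 290563/96907.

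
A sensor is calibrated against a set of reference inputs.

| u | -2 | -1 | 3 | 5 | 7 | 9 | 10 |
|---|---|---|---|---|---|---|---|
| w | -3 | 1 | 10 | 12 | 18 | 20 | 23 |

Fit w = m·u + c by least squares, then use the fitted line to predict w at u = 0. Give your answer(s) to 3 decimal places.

The normal equations are: 269·m + 31·c = 631;  31·m + 7·c = 81.
Determinant 269·7 − 31² = 922.
m = (631·7 − 31·81)/922 = 953/461; c = (269·81 − 31·631)/922 = 1114/461.
At u = 0: ŵ = (953/461)·(0) + (1114/461)·(1) = 1114/461.

ŵ = 2.416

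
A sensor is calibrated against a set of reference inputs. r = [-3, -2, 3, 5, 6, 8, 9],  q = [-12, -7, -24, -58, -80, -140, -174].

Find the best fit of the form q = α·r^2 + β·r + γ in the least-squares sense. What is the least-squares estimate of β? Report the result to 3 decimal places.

The normal system MᵀM·[α, β, γ]ᵀ = Mᵀq is [[12756, 1574, 228]; [1574, 228, 26]; [228, 26, 7]]·[α, β, γ]ᵀ = [-27736, -3478, -495]ᵀ.
Solving the 3×3 system (Gaussian elimination) gives α = -16710/8587, β = -73318/42935, γ = -42451/42935.

β = -1.708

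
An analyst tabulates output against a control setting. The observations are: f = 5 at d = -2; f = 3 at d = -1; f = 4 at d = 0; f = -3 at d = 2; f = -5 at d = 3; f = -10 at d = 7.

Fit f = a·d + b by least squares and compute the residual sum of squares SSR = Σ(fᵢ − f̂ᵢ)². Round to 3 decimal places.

With design matrix X, XᵀX = [[67, 9]; [9, 6]] and Xᵀf = [-104, -6]ᵀ.
det = 67·6 − 9² = 321.
a = ((-104)·6 − 9·(-6))/321 = -190/107; b = (67·(-6) − 9·(-104))/321 = 178/107.
Residuals: -23/107, -47/107, 250/107, -119/107, -143/107, 82/107; SSR = 996/107.

SSR = 9.308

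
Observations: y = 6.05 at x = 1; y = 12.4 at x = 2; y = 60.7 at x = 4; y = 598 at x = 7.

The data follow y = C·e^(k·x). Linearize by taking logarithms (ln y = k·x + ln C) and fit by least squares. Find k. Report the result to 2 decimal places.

k = 0.77

With ln yᵢ as the transformed response and xᵢ as the regressor:
AᵀA = [[70.0000, 14.0000]; [14.0000, 4]], rhs = [68.0144, 14.8173]ᵀ  (here Σx = 14.0000, Σ(x)² = 70.0000, Σln y = 14.8173, Σx·ln y = 68.0144).
Solving (det = 84.0000): k = 0.76923, ln C = 1.01201.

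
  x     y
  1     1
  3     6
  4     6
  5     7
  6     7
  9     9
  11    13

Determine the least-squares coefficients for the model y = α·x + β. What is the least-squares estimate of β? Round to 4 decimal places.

β = 1.4841

The normal equations are: 289·α + 39·β = 344;  39·α + 7·β = 49.
det = 289·7 − 39² = 502.
α = (344·7 − 39·49)/502 = 497/502; β = (289·49 − 39·344)/502 = 745/502.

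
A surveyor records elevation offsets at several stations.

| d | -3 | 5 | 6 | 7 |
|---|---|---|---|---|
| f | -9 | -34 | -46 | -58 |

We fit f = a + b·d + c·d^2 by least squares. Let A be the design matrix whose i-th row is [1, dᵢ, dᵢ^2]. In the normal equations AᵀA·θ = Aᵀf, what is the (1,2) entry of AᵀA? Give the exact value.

Row 1 ↔ basis 1, column 2 ↔ basis d, so (AᵀA)_{1,2} = Σᵢ d = (1)·(-3) + (1)·(5) + (1)·(6) + (1)·(7) = 15.

15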